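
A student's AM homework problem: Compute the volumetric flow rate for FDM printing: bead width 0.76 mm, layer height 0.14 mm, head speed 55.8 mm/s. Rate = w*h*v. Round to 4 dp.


Rate = 0.76 * 0.14 * 55.8 = 5.9371 mm^3/s


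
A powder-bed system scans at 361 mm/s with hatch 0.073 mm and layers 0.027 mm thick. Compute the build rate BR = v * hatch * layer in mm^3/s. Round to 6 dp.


Rate = 361 * 0.073 * 0.027 = 0.711531 mm^3/s


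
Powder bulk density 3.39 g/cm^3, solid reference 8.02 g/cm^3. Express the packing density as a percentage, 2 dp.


Packing = (3.39/8.02)*100 = 42.27 %


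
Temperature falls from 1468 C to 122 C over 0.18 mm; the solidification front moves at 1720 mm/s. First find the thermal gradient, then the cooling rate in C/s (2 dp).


G = (1468-122)/0.18 = 7477.77777778 C/mm
CR = 7477.77777778 * 1720 = 12861777.78 C/s


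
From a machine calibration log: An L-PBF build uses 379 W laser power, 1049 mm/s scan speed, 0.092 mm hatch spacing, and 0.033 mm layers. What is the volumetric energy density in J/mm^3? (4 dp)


E = 379 / (1049*0.092*0.033) = 119.0041 J/mm^3


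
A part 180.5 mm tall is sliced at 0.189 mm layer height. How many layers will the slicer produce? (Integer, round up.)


Layers = ceil(180.5/0.189) = 956


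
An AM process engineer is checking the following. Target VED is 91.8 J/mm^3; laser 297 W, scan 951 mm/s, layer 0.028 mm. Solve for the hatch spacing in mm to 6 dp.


h = 297 / (91.8*951*0.028) = 0.1215 mm


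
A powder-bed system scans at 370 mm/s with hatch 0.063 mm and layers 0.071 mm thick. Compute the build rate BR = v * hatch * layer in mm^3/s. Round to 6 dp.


Rate = 370 * 0.063 * 0.071 = 1.65501 mm^3/s


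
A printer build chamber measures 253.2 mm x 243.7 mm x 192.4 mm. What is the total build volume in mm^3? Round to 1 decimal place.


V = 253.2 * 243.7 * 192.4 = 11872011.2 mm^3


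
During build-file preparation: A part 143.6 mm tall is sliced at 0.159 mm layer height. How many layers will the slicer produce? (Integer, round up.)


Layers = ceil(143.6/0.159) = 904


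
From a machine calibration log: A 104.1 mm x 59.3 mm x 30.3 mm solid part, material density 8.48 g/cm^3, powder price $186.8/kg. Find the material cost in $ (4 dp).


V = 104.1 * 59.3 * 30.3 = 187045.839 mm^3 = 187.045839 cm^3
Mass = 187.045839 * 8.48 / 1000 = 1.58614871 kg
Cost = 1.58614871 * 186.8 = 296.2926 $


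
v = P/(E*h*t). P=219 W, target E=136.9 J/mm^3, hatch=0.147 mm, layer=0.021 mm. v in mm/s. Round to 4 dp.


v = 219 / (136.9*0.147*0.021) = 518.2079 mm/s


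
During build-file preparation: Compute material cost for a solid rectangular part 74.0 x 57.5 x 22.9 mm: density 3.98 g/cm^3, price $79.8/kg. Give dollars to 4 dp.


V = 74.0 * 57.5 * 22.9 = 97439.5 mm^3 = 97.4395 cm^3
Mass = 97.4395 * 3.98 / 1000 = 0.38780921 kg
Cost = 0.38780921 * 79.8 = 30.9472 $


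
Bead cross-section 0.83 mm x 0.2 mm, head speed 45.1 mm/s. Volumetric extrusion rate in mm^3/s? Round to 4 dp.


Rate = 0.83 * 0.2 * 45.1 = 7.4866 mm^3/s


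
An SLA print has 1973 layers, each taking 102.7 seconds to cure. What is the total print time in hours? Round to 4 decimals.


t = 1973 * 102.7 / 3600 = 56.2853 hrs


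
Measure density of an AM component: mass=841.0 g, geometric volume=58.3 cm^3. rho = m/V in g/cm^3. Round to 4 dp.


rho = 841.0 / 58.3 = 14.4254 g/cm^3


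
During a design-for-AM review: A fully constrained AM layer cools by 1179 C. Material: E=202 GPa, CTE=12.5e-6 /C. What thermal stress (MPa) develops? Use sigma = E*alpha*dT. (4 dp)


sigma = 202*1000 * 12.5e-6 * 1179 = 2976.975 MPa


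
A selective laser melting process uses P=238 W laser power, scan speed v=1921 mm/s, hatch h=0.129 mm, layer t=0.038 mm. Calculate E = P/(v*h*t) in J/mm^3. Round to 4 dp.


E = 238 / (1921*0.129*0.038) = 25.2741 J/mm^3


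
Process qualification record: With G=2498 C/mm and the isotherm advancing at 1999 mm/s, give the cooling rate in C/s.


CR = 2498 * 1999 = 4993502 C/s


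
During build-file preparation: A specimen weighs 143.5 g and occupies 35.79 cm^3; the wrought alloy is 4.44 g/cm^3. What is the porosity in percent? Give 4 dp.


rho_part = 143.5 / 35.79 = 4.00949986 g/cm^3
Porosity = (1 - 4.00949986/4.44)*100 = 9.6959 %


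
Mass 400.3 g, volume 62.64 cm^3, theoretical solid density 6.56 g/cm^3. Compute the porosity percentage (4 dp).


rho_part = 400.3 / 62.64 = 6.39048531 g/cm^3
Porosity = (1 - 6.39048531/6.56)*100 = 2.5841 %


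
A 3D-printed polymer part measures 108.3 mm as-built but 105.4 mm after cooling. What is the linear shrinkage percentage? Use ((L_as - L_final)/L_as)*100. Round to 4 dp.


Shrinkage = ((108.3-105.4)/108.3)*100 = 2.6777 %


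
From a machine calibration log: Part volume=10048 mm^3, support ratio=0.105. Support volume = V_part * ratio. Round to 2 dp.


V_support = 10048 * 0.105 = 1055.04 mm^3


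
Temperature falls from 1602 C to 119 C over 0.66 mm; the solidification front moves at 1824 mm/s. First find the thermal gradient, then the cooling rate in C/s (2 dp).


G = (1602-119)/0.66 = 2246.96969697 C/mm
CR = 2246.96969697 * 1824 = 4098472.73 C/s


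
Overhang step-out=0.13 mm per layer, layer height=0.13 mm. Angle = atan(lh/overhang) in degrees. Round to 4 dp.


angle = atan(0.13/0.13) = 45.0 degrees


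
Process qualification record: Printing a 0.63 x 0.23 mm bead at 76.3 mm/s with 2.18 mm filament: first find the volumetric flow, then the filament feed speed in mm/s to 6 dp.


Q = 0.63 * 0.23 * 76.3 = 11.05587 mm^3/s
A_fil = pi*(2.18/2)^2 = 3.73252623 mm^2
v_feed = 11.05587 / 3.73252623 = 2.962034 mm/s


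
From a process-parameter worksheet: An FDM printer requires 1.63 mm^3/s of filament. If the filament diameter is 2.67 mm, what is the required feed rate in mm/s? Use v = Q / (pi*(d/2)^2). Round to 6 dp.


A = pi*(2.67/2)^2 = 5.599025
v = 1.63 / 5.599025 = 0.291122 mm/s


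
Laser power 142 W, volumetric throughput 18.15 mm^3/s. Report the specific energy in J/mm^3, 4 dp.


SE = 142 / 18.15 = 7.8237 J/mm^3


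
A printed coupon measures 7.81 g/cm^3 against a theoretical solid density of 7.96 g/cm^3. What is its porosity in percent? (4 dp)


Porosity = (1-7.81/7.96)*100 = 1.8844 %


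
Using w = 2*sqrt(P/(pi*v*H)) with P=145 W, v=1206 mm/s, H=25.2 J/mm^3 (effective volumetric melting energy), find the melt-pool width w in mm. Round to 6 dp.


w = 2*sqrt(145/(pi*1206*25.2)) = 0.077941 mm


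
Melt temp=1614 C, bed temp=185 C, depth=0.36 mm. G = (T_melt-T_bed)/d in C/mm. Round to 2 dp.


G = (1614-185)/0.36 = 3969.44 C/mm


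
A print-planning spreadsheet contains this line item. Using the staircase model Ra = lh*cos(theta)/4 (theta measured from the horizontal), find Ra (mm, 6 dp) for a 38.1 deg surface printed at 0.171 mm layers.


Ra = 0.171 * cos(38.1) / 4 = 0.033641 mm


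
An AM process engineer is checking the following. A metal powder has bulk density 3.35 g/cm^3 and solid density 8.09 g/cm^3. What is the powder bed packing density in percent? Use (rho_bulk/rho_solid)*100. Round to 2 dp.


Packing = (3.35/8.09)*100 = 41.41 %


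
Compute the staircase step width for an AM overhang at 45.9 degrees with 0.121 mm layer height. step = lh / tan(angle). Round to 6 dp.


step = 0.121 / tan(45.9) = 0.117257 mm


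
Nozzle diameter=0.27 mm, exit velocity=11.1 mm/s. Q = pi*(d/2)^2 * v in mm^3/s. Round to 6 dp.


A = pi*(0.27/2)^2 = 0.05725553 mm^2
Q = 0.05725553 * 11.1 = 0.635536 mm^3/s


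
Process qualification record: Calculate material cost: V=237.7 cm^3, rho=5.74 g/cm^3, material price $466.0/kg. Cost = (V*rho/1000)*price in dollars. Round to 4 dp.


Mass = 237.7*5.74/1000 = 1.364398 kg
Cost = 1.364398 * 466.0 = 635.8095 $


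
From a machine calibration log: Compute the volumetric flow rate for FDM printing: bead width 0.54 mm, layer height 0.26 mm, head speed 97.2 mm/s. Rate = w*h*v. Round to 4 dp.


Rate = 0.54 * 0.26 * 97.2 = 13.6469 mm^3/s


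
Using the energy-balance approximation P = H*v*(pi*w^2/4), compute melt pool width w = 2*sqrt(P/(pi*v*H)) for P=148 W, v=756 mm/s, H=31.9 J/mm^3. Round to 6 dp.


w = 2*sqrt(148/(pi*756*31.9)) = 0.088395 mm


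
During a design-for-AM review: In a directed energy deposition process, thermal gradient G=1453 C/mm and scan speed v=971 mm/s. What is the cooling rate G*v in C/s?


CR = 1453 * 971 = 1410863 C/s


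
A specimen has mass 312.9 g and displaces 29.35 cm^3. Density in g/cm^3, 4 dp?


rho = 312.9 / 29.35 = 10.661 g/cm^3


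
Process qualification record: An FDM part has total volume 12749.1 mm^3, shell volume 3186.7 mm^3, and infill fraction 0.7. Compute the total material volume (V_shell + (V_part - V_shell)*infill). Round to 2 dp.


V_infill = (12749.1 - 3186.7) * 0.7 = 6693.68
V_total = 3186.7 + 6693.68 = 9880.38 mm^3


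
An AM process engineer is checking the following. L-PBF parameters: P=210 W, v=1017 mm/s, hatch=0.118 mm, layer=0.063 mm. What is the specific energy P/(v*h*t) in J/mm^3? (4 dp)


Build rate = 1017 * 0.118 * 0.063 = 7.560378 mm^3/s
SE = 210 / 7.560378 = 27.7764 J/mm^3


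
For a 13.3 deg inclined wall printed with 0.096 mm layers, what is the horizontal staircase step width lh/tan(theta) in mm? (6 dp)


step = 0.096 / tan(13.3) = 0.406109 mm


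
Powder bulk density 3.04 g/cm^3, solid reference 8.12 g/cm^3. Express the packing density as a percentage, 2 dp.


Packing = (3.04/8.12)*100 = 37.44 %


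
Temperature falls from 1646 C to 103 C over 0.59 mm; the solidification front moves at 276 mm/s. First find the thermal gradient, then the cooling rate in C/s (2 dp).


G = (1646-103)/0.59 = 2615.25423729 C/mm
CR = 2615.25423729 * 276 = 721810.17 C/s


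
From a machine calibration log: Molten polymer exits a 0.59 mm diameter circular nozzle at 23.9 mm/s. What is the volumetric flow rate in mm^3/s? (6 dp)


A = pi*(0.59/2)^2 = 0.2733971 mm^2
Q = 0.2733971 * 23.9 = 6.534191 mm^3/s


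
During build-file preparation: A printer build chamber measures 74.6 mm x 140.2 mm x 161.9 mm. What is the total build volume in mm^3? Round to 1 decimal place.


V = 74.6 * 140.2 * 161.9 = 1693299.1 mm^3


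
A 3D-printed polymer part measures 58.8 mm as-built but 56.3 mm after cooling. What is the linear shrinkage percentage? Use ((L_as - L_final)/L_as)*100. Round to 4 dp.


Shrinkage = ((58.8-56.3)/58.8)*100 = 4.2517 %


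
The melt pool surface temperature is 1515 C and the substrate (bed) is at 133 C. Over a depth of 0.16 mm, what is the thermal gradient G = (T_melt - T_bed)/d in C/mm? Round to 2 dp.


G = (1515-133)/0.16 = 8637.5 C/mm


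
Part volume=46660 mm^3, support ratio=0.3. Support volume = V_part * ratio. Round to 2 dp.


V_support = 46660 * 0.3 = 13998.0 mm^3


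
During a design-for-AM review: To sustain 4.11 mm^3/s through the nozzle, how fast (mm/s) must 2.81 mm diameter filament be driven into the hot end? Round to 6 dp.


A = pi*(2.81/2)^2 = 6.201582
v = 4.11 / 6.201582 = 0.662734 mm/s


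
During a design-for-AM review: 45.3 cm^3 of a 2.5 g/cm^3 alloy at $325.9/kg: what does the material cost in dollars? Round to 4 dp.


Mass = 45.3*2.5/1000 = 0.11325 kg
Cost = 0.11325 * 325.9 = 36.9082 $


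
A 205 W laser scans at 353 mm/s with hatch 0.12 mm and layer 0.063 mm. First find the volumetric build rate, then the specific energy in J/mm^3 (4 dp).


Build rate = 353 * 0.12 * 0.063 = 2.66868 mm^3/s
SE = 205 / 2.66868 = 76.817 J/mm^3


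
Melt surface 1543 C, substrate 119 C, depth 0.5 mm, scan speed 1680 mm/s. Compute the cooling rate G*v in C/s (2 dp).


G = (1543-119)/0.5 = 2848.0 C/mm
CR = 2848.0 * 1680 = 4784640.0 C/s


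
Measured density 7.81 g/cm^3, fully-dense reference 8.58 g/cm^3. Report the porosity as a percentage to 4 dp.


Porosity = (1-7.81/8.58)*100 = 8.9744 %


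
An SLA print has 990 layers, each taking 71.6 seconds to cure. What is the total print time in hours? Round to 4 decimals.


t = 990 * 71.6 / 3600 = 19.69 hrs


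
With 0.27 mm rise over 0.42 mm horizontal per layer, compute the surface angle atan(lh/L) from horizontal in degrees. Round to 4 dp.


angle = atan(0.27/0.42) = 32.7352 degrees


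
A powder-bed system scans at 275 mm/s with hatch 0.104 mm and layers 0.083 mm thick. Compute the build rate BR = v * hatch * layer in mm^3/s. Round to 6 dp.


Rate = 275 * 0.104 * 0.083 = 2.3738 mm^3/s


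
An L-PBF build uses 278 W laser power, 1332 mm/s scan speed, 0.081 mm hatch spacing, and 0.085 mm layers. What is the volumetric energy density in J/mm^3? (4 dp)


E = 278 / (1332*0.081*0.085) = 30.3135 J/mm^3


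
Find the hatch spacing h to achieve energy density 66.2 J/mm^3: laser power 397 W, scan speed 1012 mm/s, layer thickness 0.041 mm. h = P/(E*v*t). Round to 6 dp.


h = 397 / (66.2*1012*0.041) = 0.144533 mm


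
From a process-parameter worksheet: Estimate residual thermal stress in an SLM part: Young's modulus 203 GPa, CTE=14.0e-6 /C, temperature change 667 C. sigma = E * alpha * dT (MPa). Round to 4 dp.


sigma = 203*1000 * 14.0e-6 * 667 = 1895.614 MPa


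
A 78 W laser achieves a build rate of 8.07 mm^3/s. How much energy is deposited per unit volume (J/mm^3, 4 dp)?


SE = 78 / 8.07 = 9.6654 J/mm^3


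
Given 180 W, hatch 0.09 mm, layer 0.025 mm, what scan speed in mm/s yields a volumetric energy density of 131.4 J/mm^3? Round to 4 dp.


v = 180 / (131.4*0.09*0.025) = 608.828 mm/s


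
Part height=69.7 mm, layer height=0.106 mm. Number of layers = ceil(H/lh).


Layers = ceil(69.7/0.106) = 658


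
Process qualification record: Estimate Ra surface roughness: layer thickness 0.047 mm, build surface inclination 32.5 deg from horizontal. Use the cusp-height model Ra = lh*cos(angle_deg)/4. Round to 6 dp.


Ra = 0.047 * cos(32.5) / 4 = 0.00991 mm


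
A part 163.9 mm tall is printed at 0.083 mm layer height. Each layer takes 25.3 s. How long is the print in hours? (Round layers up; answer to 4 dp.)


Layers = ceil(163.9/0.083) = 1975
t = 1975 * 25.3 / 3600 = 13.8799 hrs


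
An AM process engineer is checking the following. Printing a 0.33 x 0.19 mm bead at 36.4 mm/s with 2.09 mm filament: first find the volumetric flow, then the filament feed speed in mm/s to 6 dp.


Q = 0.33 * 0.19 * 36.4 = 2.28228 mm^3/s
A_fil = pi*(2.09/2)^2 = 3.43069772 mm^2
v_feed = 2.28228 / 3.43069772 = 0.665252 mm/s


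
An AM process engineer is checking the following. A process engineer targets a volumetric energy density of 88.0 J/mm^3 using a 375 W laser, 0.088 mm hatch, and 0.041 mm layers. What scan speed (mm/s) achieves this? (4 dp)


v = 375 / (88.0*0.088*0.041) = 1181.0875 mm/s


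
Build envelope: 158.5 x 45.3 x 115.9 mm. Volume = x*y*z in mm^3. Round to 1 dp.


V = 158.5 * 45.3 * 115.9 = 832167.8 mm^3


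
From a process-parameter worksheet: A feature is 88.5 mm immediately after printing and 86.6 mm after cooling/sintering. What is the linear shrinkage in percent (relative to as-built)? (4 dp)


Shrinkage = ((88.5-86.6)/88.5)*100 = 2.1469 %


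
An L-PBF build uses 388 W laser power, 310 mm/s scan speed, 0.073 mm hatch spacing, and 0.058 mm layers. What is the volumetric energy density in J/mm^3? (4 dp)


E = 388 / (310*0.073*0.058) = 295.61 J/mm^3


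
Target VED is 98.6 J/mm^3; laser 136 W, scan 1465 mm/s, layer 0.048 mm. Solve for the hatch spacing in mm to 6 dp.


h = 136 / (98.6*1465*0.048) = 0.019615 mm


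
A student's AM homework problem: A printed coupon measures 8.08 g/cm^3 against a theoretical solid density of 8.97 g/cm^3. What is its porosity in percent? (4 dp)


Porosity = (1-8.08/8.97)*100 = 9.922 %


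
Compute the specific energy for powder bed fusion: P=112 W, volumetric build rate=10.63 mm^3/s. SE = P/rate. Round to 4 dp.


SE = 112 / 10.63 = 10.5362 J/mm^3


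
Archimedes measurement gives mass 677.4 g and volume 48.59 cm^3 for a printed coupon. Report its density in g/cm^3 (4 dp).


rho = 677.4 / 48.59 = 13.9411 g/cm^3


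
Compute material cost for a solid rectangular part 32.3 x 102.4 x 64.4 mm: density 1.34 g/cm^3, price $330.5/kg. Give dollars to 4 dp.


V = 32.3 * 102.4 * 64.4 = 213004.288 mm^3 = 213.004288 cm^3
Mass = 213.004288 * 1.34 / 1000 = 0.28542575 kg
Cost = 0.28542575 * 330.5 = 94.3332 $


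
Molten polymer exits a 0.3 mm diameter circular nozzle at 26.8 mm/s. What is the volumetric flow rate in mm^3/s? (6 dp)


A = pi*(0.3/2)^2 = 0.07068583 mm^2
Q = 0.07068583 * 26.8 = 1.89438 mm^3/s


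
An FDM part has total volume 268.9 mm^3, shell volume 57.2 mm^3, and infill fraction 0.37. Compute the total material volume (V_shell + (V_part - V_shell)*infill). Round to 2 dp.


V_infill = (268.9 - 57.2) * 0.37 = 78.33
V_total = 57.2 + 78.33 = 135.53 mm^3


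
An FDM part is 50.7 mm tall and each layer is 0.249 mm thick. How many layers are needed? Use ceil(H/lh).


Layers = ceil(50.7/0.249) = 204


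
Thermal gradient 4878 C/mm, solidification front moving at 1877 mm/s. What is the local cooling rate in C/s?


CR = 4878 * 1877 = 9156006 C/s


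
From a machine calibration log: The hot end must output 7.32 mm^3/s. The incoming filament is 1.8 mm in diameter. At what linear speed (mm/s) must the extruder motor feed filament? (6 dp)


A = pi*(1.8/2)^2 = 2.54469
v = 7.32 / 2.54469 = 2.876578 mm/s


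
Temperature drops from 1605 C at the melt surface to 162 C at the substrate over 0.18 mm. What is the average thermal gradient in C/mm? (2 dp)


G = (1605-162)/0.18 = 8016.67 C/mm


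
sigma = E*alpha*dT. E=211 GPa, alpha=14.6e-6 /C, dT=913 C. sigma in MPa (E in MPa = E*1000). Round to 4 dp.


sigma = 211*1000 * 14.6e-6 * 913 = 2812.5878 MPa


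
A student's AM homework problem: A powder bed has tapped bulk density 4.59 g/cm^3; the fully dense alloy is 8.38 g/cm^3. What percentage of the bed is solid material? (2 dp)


Packing = (4.59/8.38)*100 = 54.77 %


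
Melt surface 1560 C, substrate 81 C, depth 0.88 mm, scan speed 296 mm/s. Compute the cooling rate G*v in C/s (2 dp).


G = (1560-81)/0.88 = 1680.68181818 C/mm
CR = 1680.68181818 * 296 = 497481.82 C/s


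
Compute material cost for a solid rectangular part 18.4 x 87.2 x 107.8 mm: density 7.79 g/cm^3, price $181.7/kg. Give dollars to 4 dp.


V = 18.4 * 87.2 * 107.8 = 172962.944 mm^3 = 172.962944 cm^3
Mass = 172.962944 * 7.79 / 1000 = 1.34738133 kg
Cost = 1.34738133 * 181.7 = 244.8192 $


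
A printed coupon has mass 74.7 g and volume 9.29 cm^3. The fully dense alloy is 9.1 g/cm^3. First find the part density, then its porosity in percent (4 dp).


rho_part = 74.7 / 9.29 = 8.0409042 g/cm^3
Porosity = (1 - 8.0409042/9.1)*100 = 11.6384 %


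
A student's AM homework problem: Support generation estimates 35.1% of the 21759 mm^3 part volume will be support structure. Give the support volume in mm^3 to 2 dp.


V_support = 21759 * 0.351 = 7637.41 mm^3


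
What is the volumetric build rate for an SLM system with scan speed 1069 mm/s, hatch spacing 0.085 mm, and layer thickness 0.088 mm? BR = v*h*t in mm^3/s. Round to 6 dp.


Rate = 1069 * 0.085 * 0.088 = 7.99612 mm^3/s


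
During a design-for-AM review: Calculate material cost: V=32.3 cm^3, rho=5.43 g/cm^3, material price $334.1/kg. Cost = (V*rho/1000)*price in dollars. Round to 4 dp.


Mass = 32.3*5.43/1000 = 0.175389 kg
Cost = 0.175389 * 334.1 = 58.5975 $


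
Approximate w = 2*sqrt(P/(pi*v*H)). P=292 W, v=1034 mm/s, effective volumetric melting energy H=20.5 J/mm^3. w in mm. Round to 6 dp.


w = 2*sqrt(292/(pi*1034*20.5)) = 0.132437 mm


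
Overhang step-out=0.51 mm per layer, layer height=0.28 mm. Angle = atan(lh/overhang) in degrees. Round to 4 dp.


angle = atan(0.28/0.51) = 28.7676 degrees


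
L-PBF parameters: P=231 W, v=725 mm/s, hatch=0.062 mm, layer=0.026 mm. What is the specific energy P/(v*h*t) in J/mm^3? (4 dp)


Build rate = 725 * 0.062 * 0.026 = 1.1687 mm^3/s
SE = 231 / 1.1687 = 197.6555 J/mm^3


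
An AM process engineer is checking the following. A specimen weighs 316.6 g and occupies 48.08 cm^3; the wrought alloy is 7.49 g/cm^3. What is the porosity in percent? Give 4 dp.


rho_part = 316.6 / 48.08 = 6.58485857 g/cm^3
Porosity = (1 - 6.58485857/7.49)*100 = 12.0847 %


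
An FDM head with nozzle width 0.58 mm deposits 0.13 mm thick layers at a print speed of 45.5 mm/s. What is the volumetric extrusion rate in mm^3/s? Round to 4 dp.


Rate = 0.58 * 0.13 * 45.5 = 3.4307 mm^3/s


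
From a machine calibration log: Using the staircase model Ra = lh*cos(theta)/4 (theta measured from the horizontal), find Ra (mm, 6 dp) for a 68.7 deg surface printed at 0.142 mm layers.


Ra = 0.142 * cos(68.7) / 4 = 0.012895 mm


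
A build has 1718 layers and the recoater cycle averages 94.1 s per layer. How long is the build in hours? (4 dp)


t = 1718 * 94.1 / 3600 = 44.9066 hrs


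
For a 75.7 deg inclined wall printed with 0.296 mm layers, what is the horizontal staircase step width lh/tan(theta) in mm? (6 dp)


step = 0.296 / tan(75.7) = 0.075449 mm


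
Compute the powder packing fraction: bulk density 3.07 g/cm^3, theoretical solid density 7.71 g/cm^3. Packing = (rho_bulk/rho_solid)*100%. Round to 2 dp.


Packing = (3.07/7.71)*100 = 39.82 %


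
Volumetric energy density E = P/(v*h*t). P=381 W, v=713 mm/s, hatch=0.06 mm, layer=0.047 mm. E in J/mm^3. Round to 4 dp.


E = 381 / (713*0.06*0.047) = 189.49 J/mm^3


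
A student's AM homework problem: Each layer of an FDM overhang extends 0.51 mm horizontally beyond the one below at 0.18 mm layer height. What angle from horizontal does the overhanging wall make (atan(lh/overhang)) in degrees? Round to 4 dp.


angle = atan(0.18/0.51) = 19.44 degrees


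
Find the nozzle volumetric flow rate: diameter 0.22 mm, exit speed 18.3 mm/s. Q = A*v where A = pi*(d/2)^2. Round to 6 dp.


A = pi*(0.22/2)^2 = 0.03801327 mm^2
Q = 0.03801327 * 18.3 = 0.695643 mm^3/s


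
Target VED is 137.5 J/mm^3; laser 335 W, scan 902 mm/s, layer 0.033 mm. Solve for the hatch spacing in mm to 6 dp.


h = 335 / (137.5*902*0.033) = 0.081851 mm


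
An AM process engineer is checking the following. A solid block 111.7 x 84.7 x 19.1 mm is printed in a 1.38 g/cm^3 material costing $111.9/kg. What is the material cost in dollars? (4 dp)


V = 111.7 * 84.7 * 19.1 = 180704.909 mm^3 = 180.704909 cm^3
Mass = 180.704909 * 1.38 / 1000 = 0.24937277 kg
Cost = 0.24937277 * 111.9 = 27.9048 $


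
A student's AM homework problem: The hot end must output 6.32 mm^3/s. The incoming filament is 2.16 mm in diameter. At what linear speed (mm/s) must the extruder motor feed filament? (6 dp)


A = pi*(2.16/2)^2 = 3.664354
v = 6.32 / 3.664354 = 1.724724 mm/s


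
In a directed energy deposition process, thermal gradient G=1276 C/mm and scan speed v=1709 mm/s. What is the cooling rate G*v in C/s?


CR = 1276 * 1709 = 2180684 C/s


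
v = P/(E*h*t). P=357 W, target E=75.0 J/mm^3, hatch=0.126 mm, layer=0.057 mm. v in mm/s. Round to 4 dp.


v = 357 / (75.0*0.126*0.057) = 662.768 mm/s


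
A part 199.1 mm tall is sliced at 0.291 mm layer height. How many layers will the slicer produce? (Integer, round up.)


Layers = ceil(199.1/0.291) = 685


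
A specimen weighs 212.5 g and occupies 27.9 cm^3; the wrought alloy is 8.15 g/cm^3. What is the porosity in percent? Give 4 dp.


rho_part = 212.5 / 27.9 = 7.61648746 g/cm^3
Porosity = (1 - 7.61648746/8.15)*100 = 6.5462 %


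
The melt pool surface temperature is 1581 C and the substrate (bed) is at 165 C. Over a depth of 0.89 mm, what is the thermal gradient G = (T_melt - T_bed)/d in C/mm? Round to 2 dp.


G = (1581-165)/0.89 = 1591.01 C/mm


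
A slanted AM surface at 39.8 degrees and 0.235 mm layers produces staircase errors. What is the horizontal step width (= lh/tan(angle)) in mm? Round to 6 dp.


step = 0.235 / tan(39.8) = 0.282056 mm


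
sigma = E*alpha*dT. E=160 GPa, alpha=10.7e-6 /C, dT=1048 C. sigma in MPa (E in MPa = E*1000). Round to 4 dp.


sigma = 160*1000 * 10.7e-6 * 1048 = 1794.176 MPa


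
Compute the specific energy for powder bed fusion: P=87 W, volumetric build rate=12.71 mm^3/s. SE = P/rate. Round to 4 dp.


SE = 87 / 12.71 = 6.845 J/mm^3


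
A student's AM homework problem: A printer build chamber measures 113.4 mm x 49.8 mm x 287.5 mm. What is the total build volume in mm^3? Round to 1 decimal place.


V = 113.4 * 49.8 * 287.5 = 1623604.5 mm^3


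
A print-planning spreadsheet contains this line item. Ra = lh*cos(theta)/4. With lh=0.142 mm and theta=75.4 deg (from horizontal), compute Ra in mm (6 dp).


Ra = 0.142 * cos(75.4) / 4 = 0.008948 mm


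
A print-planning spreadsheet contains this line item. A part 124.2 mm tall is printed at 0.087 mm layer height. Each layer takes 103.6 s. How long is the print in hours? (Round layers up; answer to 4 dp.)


Layers = ceil(124.2/0.087) = 1428
t = 1428 * 103.6 / 3600 = 41.0947 hrs


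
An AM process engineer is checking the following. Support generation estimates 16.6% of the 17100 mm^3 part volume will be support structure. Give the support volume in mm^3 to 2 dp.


V_support = 17100 * 0.166 = 2838.6 mm^3


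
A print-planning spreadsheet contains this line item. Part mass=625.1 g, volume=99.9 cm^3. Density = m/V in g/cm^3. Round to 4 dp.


rho = 625.1 / 99.9 = 6.2573 g/cm^3


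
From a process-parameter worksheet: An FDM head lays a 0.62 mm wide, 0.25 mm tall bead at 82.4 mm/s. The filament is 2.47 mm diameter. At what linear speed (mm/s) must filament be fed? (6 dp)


Q = 0.62 * 0.25 * 82.4 = 12.772 mm^3/s
A_fil = pi*(2.47/2)^2 = 4.79163566 mm^2
v_feed = 12.772 / 4.79163566 = 2.665478 mm/s


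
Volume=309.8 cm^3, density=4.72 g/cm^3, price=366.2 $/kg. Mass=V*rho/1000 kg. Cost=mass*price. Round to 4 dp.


Mass = 309.8*4.72/1000 = 1.462256 kg
Cost = 1.462256 * 366.2 = 535.4781 $


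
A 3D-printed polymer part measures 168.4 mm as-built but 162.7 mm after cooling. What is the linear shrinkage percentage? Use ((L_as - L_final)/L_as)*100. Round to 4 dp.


Shrinkage = ((168.4-162.7)/168.4)*100 = 3.3848 %


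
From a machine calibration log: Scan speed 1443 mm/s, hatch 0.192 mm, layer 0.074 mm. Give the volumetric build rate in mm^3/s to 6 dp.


Rate = 1443 * 0.192 * 0.074 = 20.502144 mm^3/s


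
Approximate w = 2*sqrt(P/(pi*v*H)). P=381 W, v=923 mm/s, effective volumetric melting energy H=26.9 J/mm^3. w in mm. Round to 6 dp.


w = 2*sqrt(381/(pi*923*26.9)) = 0.139779 mm


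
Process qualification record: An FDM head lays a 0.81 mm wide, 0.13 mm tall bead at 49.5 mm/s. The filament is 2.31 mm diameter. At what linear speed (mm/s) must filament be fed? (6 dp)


Q = 0.81 * 0.13 * 49.5 = 5.21235 mm^3/s
A_fil = pi*(2.31/2)^2 = 4.19096314 mm^2
v_feed = 5.21235 / 4.19096314 = 1.243712 mm/s


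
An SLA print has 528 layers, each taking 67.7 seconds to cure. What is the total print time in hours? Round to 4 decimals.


t = 528 * 67.7 / 3600 = 9.9293 hrs


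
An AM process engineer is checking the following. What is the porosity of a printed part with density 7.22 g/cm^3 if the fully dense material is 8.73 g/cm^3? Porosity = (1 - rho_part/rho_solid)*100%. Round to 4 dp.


Porosity = (1-7.22/8.73)*100 = 17.2967 %


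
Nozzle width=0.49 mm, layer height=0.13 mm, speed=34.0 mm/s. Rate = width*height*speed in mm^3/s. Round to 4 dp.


Rate = 0.49 * 0.13 * 34.0 = 2.1658 mm^3/s


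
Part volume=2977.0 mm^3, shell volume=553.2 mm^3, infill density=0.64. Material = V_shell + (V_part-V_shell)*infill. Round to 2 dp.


V_infill = (2977.0 - 553.2) * 0.64 = 1551.23
V_total = 553.2 + 1551.23 = 2104.43 mm^3


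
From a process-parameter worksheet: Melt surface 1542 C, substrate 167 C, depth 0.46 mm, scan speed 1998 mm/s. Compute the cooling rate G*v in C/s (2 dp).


G = (1542-167)/0.46 = 2989.13043478 C/mm
CR = 2989.13043478 * 1998 = 5972282.61 C/s


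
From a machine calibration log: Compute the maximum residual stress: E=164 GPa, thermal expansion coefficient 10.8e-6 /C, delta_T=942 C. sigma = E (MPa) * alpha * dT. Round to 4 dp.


sigma = 164*1000 * 10.8e-6 * 942 = 1668.4704 MPa


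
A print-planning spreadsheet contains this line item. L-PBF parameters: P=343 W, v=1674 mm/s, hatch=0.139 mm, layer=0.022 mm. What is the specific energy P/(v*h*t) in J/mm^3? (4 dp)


Build rate = 1674 * 0.139 * 0.022 = 5.119092 mm^3/s
SE = 343 / 5.119092 = 67.0041 J/mm^3


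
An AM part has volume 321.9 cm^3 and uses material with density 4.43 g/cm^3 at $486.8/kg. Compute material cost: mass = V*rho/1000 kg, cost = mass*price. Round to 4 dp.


Mass = 321.9*4.43/1000 = 1.426017 kg
Cost = 1.426017 * 486.8 = 694.1851 $


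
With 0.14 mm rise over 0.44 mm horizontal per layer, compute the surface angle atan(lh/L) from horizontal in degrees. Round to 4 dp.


angle = atan(0.14/0.44) = 17.6501 degrees


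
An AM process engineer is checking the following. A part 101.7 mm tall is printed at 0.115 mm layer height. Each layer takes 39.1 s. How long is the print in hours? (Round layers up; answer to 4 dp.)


Layers = ceil(101.7/0.115) = 885
t = 885 * 39.1 / 3600 = 9.6121 hrs


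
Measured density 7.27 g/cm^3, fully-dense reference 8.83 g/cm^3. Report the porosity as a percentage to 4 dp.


Porosity = (1-7.27/8.83)*100 = 17.667 %


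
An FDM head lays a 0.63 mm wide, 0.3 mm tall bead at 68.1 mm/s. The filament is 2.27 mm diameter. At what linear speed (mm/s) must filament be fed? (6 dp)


Q = 0.63 * 0.3 * 68.1 = 12.8709 mm^3/s
A_fil = pi*(2.27/2)^2 = 4.0470782 mm^2
v_feed = 12.8709 / 4.0470782 = 3.180294 mm/s


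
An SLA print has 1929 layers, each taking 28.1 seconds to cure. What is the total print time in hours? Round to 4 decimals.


t = 1929 * 28.1 / 3600 = 15.0569 hrs


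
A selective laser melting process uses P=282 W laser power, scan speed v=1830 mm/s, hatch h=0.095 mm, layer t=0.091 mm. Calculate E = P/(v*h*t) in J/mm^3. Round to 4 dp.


E = 282 / (1830*0.095*0.091) = 17.8251 J/mm^3


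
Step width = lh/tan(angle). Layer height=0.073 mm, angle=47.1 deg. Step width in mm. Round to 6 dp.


step = 0.073 / tan(47.1) = 0.067836 mm


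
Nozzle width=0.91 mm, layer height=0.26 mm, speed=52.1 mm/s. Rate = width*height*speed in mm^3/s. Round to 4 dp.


Rate = 0.91 * 0.26 * 52.1 = 12.3269 mm^3/s


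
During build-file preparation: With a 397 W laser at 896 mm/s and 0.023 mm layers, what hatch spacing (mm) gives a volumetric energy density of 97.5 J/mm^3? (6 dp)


h = 397 / (97.5*896*0.023) = 0.197583 mm


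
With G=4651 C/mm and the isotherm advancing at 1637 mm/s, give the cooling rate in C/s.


CR = 4651 * 1637 = 7613687 C/s


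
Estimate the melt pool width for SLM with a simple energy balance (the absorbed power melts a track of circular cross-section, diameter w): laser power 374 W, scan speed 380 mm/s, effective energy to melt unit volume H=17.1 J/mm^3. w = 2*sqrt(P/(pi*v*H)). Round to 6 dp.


w = 2*sqrt(374/(pi*380*17.1)) = 0.270708 mm


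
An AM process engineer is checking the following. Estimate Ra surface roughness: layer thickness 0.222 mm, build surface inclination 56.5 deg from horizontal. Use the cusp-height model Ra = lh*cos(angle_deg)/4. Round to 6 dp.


Ra = 0.222 * cos(56.5) / 4 = 0.030633 mm


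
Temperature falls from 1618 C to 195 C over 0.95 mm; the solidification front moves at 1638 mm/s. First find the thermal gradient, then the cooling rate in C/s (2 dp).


G = (1618-195)/0.95 = 1497.89473684 C/mm
CR = 1497.89473684 * 1638 = 2453551.58 C/s


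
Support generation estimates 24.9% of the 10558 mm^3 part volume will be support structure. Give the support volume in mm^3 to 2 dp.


V_support = 10558 * 0.249 = 2628.94 mm^3


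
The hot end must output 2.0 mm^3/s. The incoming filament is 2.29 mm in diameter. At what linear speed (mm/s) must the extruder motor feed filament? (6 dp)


A = pi*(2.29/2)^2 = 4.118707
v = 2.0 / 4.118707 = 0.485589 mm/s


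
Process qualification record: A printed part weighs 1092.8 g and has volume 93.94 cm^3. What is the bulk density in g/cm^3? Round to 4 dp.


rho = 1092.8 / 93.94 = 11.633 g/cm^3


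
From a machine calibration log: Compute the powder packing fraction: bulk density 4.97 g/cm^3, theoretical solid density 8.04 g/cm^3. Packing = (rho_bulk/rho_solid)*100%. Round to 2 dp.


Packing = (4.97/8.04)*100 = 61.82 %


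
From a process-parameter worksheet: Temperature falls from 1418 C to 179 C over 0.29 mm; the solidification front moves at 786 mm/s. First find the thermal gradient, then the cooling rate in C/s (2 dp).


G = (1418-179)/0.29 = 4272.4137931 C/mm
CR = 4272.4137931 * 786 = 3358117.24 C/s


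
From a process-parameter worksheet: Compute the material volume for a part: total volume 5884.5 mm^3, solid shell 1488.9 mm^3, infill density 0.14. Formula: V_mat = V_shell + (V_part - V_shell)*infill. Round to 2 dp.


V_infill = (5884.5 - 1488.9) * 0.14 = 615.38
V_total = 1488.9 + 615.38 = 2104.28 mm^3


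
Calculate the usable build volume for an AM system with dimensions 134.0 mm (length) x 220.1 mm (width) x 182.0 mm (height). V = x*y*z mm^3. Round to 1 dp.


V = 134.0 * 220.1 * 182.0 = 5367798.8 mm^3


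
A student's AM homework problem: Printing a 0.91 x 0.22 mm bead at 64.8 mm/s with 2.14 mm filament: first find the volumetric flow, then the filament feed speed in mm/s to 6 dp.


Q = 0.91 * 0.22 * 64.8 = 12.97296 mm^3/s
A_fil = pi*(2.14/2)^2 = 3.59680943 mm^2
v_feed = 12.97296 / 3.59680943 = 3.606797 mm/s


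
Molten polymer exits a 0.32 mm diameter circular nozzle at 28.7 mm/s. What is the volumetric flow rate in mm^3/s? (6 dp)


A = pi*(0.32/2)^2 = 0.08042477 mm^2
Q = 0.08042477 * 28.7 = 2.308191 mm^3/s


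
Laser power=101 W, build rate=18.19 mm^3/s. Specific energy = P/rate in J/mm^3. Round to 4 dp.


SE = 101 / 18.19 = 5.5525 J/mm^3


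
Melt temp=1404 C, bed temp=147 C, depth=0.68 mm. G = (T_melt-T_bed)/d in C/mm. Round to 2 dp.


G = (1404-147)/0.68 = 1848.53 C/mm


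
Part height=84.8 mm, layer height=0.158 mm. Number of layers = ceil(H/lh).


Layers = ceil(84.8/0.158) = 537


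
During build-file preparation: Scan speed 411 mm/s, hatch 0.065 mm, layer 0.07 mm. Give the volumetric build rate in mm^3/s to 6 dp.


Rate = 411 * 0.065 * 0.07 = 1.87005 mm^3/s


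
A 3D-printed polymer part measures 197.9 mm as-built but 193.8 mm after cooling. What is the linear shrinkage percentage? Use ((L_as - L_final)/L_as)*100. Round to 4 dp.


Shrinkage = ((197.9-193.8)/197.9)*100 = 2.0718 %


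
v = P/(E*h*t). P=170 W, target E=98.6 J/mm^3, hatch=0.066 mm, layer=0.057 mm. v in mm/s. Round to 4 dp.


v = 170 / (98.6*0.066*0.057) = 458.3035 mm/s


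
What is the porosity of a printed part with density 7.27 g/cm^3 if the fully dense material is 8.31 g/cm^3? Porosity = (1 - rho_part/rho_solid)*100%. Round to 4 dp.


Porosity = (1-7.27/8.31)*100 = 12.515 %


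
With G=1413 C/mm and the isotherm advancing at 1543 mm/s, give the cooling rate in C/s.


CR = 1413 * 1543 = 2180259 C/s


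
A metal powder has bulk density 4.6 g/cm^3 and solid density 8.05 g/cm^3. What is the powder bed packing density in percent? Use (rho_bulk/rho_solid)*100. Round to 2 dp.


Packing = (4.6/8.05)*100 = 57.14 %


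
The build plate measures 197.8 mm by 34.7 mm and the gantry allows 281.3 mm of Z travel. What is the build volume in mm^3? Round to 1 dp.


V = 197.8 * 34.7 * 281.3 = 1930747.6 mm^3


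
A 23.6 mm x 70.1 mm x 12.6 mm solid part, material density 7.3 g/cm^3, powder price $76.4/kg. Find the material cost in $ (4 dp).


V = 23.6 * 70.1 * 12.6 = 20844.936 mm^3 = 20.844936 cm^3
Mass = 20.844936 * 7.3 / 1000 = 0.15216803 kg
Cost = 0.15216803 * 76.4 = 11.6256 $


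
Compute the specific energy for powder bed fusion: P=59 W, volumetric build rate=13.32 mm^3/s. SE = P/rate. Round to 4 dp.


SE = 59 / 13.32 = 4.4294 J/mm^3


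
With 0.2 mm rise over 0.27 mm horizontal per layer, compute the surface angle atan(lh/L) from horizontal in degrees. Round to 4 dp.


angle = atan(0.2/0.27) = 36.5289 degrees


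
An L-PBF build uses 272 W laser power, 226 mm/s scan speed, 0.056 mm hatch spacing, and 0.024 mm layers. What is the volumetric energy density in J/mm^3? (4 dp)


E = 272 / (226*0.056*0.024) = 895.4909 J/mm^3


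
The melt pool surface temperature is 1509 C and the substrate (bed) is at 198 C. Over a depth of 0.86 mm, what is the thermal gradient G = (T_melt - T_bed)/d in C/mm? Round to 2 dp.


G = (1509-198)/0.86 = 1524.42 C/mm


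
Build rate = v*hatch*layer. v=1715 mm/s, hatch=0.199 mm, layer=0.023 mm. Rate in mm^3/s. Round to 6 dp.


Rate = 1715 * 0.199 * 0.023 = 7.849555 mm^3/s


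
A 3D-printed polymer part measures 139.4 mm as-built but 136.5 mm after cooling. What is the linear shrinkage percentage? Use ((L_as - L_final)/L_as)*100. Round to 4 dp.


Shrinkage = ((139.4-136.5)/139.4)*100 = 2.0803 %


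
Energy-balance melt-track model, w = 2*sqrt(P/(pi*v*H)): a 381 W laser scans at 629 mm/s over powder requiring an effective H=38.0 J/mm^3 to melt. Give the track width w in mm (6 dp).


w = 2*sqrt(381/(pi*629*38.0)) = 0.142462 mm


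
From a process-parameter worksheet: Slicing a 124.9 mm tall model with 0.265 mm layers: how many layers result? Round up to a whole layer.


Layers = ceil(124.9/0.265) = 472


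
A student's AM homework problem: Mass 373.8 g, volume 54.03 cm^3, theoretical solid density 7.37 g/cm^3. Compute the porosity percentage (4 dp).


rho_part = 373.8 / 54.03 = 6.91837868 g/cm^3
Porosity = (1 - 6.91837868/7.37)*100 = 6.1278 %


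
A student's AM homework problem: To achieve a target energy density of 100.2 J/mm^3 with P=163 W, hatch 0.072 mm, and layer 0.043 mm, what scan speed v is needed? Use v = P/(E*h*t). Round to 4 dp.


v = 163 / (100.2*0.072*0.043) = 525.4349 mm/s


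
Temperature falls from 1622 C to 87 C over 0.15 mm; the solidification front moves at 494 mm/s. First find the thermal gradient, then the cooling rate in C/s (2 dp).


G = (1622-87)/0.15 = 10233.33333333 C/mm
CR = 10233.33333333 * 494 = 5055266.67 C/s


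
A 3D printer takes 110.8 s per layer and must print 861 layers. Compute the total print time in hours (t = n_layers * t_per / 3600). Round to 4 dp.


t = 861 * 110.8 / 3600 = 26.4997 hrs


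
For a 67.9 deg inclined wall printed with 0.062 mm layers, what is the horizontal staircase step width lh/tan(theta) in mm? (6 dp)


step = 0.062 / tan(67.9) = 0.025176 mm


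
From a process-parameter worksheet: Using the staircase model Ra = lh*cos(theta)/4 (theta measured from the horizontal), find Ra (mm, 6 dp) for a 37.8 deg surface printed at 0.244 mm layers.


Ra = 0.244 * cos(37.8) / 4 = 0.048199 mm


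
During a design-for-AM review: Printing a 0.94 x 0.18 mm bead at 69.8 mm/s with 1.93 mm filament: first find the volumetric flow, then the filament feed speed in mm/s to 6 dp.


Q = 0.94 * 0.18 * 69.8 = 11.81016 mm^3/s
A_fil = pi*(1.93/2)^2 = 2.92552962 mm^2
v_feed = 11.81016 / 2.92552962 = 4.036931 mm/s


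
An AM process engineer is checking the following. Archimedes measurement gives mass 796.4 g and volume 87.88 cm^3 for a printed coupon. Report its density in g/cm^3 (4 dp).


rho = 796.4 / 87.88 = 9.0624 g/cm^3


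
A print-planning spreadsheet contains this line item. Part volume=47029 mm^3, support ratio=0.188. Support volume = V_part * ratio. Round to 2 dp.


V_support = 47029 * 0.188 = 8841.45 mm^3


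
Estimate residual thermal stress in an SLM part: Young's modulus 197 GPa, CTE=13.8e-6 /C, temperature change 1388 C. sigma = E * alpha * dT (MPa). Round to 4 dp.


sigma = 197*1000 * 13.8e-6 * 1388 = 3773.4168 MPa
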